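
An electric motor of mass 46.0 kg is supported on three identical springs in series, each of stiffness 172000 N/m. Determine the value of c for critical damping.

3250 N·s/m

Series springs: 1/k_eq = 3/172000, so k_eq = 172000/3 = 57330 N/m.
c_c = 2√(k_eq·m) = 2√(57330 × 46.0) = 2 × 1624 = 3248 N·s/m.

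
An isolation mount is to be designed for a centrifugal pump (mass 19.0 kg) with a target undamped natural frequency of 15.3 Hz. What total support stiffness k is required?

ω_n = 2πf_n = 2π × 15.3 = 96.13 rad/s.
k = m·ω_n² = 19.0 × 96.13² = 19.0 × 9242 = 175600 N/m.

176000 N/m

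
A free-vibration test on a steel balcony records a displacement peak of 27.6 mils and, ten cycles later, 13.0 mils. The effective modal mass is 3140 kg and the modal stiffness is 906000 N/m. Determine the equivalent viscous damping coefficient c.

1280 N·s/m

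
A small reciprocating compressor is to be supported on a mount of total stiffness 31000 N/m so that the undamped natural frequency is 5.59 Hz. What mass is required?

25.1 kg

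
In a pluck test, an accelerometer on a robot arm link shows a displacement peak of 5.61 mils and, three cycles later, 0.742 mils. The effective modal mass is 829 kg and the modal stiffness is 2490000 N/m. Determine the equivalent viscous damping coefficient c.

9700 N·s/m

Logarithmic decrement δ = (1/n)·ln(x₀/x_n) = (1/3)·ln(5.61/0.742) = (1/3)·ln(7.561) = 0.6743.
ζ = δ/√(4π² + δ²) = 0.6743/√(39.48 + 0.455) = 0.6743/6.319 = 0.1067.
c = ζ · 2√(km) = 0.1067 × 2√(2490000 × 829) = 0.1067 × 90870 = 9696 N·s/m.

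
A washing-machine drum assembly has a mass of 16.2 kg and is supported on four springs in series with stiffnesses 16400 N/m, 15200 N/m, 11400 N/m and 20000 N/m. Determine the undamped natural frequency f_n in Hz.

Series springs: 1/k_eq = 1/16400 + 1/15200 + 1/11400 + 1/20000 = 0.0002645, so k_eq = 3781 N/m.
ω_n = √(k_eq/m) = √(3781/16.2) = √233.4 = 15.28 rad/s.
f_n = ω_n/(2π) = 15.28/6.283 = 2.431 Hz.

2.43 Hz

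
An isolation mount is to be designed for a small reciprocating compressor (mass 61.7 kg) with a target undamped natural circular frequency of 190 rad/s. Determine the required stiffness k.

2230000 N/m

k = m·ω_n² = 61.7 × 190.0² = 61.7 × 36100 = 2227000 N/m.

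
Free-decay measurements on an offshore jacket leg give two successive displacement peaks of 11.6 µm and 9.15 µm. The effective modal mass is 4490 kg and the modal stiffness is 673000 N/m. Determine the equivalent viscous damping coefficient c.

4150 N·s/m

Logarithmic decrement δ = (1/n)·ln(x₀/x_n) = (1/1)·ln(11.6/9.15) = (1/1)·ln(1.268) = 0.2373.
ζ = δ/√(4π² + δ²) = 0.2373/√(39.48 + 0.0563) = 0.2373/6.288 = 0.03773.
c = ζ · 2√(km) = 0.03773 × 2√(673000 × 4490) = 0.03773 × 109900 = 4148 N·s/m.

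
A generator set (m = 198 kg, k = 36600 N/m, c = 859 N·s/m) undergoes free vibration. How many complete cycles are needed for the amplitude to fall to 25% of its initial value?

ζ = c/(2√(km)) = 859/(2√(36600 × 198)) = 859/5384 = 0.1595.
Logarithmic decrement δ = 2πζ/√(1 − ζ²) = 2π × 0.1595/√(1 − 0.0255) = 1.015.
x_n/x₀ = e^(−nδ) ≤ 0.25; take ln: n ≥ ln(1/0.25)/δ = 1.386/1.015 = 1.365.
So 2 complete cycles are required.

2 cycles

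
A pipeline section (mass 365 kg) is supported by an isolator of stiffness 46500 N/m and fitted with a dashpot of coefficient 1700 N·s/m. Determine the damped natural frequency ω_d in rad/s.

11.0 rad/s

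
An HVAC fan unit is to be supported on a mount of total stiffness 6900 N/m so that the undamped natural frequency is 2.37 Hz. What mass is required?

ω_n = 2πf_n = 2π × 2.37 = 14.89 rad/s.
m = k/ω_n² = 6900/14.89² = 6900/221.7 = 31.12 kg.

31.1 kg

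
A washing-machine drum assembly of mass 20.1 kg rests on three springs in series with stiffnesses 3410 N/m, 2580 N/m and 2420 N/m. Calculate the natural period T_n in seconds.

0.932 s

Series springs: 1/k_eq = 1/3410 + 1/2580 + 1/2420 = 0.001094, so k_eq = 914.0 N/m.
ω_n = √(k_eq/m) = √(914.0/20.1) = √45.47 = 6.743 rad/s.
T_n = 2π/ω_n = 6.283/6.743 = 0.9318 s.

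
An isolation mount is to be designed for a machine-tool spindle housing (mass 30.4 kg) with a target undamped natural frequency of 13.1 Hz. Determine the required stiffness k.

206000 N/m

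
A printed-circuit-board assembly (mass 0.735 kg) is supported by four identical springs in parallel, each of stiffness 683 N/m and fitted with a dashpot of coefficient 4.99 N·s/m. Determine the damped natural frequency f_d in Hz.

9.69 Hz

Parallel springs add: k_eq = 4 × 683 = 2732 N/m.
ω_n = √(k_eq/m) = √(2732/0.735) = 60.97 rad/s.
Critical damping c_c = 2√(k_eq·m) = 2√(2732 × 0.735) = 89.62 N·s/m, so ζ = c/c_c = 4.99/89.62 = 0.05568.
ω_d = ω_n√(1 − ζ²) = 60.97 × √(1 − 0.00310) = 60.87 rad/s.
f_d = ω_d/(2π) = 9.688 Hz.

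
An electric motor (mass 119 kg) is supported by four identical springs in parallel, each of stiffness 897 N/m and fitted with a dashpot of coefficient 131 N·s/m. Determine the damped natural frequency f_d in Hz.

Parallel springs add: k_eq = 4 × 897 = 3588 N/m.
ω_n = √(k_eq/m) = √(3588/119) = 5.491 rad/s.
Critical damping c_c = 2√(k_eq·m) = 2√(3588 × 119) = 1307 N·s/m, so ζ = c/c_c = 131/1307 = 0.1002.
ω_d = ω_n√(1 − ζ²) = 5.491 × √(1 − 0.0100) = 5.463 rad/s.
f_d = ω_d/(2π) = 0.8695 Hz.

0.870 Hz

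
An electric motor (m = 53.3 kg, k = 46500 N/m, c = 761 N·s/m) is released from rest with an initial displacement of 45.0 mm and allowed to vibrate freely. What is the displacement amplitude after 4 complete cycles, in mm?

ζ = c/(2√(km)) = 761/(2√(46500 × 53.3)) = 761/3149 = 0.2417.
Logarithmic decrement δ = 2πζ/√(1 − ζ²) = 2π × 0.2417/√(1 − 0.0584) = 1.565.
After n cycles, x_n/x₀ = e^(−nδ), so x_4 = 45.0 × e^(−4 × 1.565) = 45.0 × 0.001911 = 0.08601 mm.

0.0860 mm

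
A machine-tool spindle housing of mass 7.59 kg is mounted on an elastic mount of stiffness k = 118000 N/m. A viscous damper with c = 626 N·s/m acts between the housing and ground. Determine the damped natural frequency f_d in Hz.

18.7 Hz

ω_n = √(k/m) = √(118000/7.59) = 124.7 rad/s.
Critical damping c_c = 2√(k·m) = 2√(118000 × 7.59) = 1893 N·s/m, so ζ = c/c_c = 626/1893 = 0.3307.
ω_d = ω_n√(1 − ζ²) = 124.7 × √(1 − 0.109) = 117.7 rad/s.
f_d = ω_d/(2π) = 18.73 Hz.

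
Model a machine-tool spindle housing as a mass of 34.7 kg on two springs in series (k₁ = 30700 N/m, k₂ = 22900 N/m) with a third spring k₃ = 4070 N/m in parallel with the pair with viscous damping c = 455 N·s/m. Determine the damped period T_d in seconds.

0.295 s

Series pair: k_s = k₁k₂/(k₁+k₂) = (30700)(22900)/(30700 + 22900) = 13120 N/m. In parallel with k₃: k_eq = 13120 + 4070 = 17190 N/m.
ω_n = √(k_eq/m) = √(17190/34.7) = 22.25 rad/s.
Critical damping c_c = 2√(k_eq·m) = 2√(17190 × 34.7) = 1544 N·s/m, so ζ = c/c_c = 455/1544 = 0.2946.
ω_d = ω_n√(1 − ζ²) = 22.25 × √(1 − 0.0868) = 21.27 rad/s.
T_d = 2π/ω_d = 0.2954 s.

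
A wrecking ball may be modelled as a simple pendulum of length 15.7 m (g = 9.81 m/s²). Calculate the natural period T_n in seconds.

For a simple pendulum ω_n = √(g/L) = √(9.81/15.7) = √0.6248 = 0.7905 rad/s.
T_n = 2π/ω_n = 6.283/0.7905 = 7.949 s.

7.95 s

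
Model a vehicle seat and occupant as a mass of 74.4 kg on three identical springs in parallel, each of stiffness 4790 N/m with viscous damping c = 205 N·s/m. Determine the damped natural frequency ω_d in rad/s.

Parallel springs add: k_eq = 3 × 4790 = 14370 N/m.
ω_n = √(k_eq/m) = √(14370/74.4) = 13.90 rad/s.
Critical damping c_c = 2√(k_eq·m) = 2√(14370 × 74.4) = 2068 N·s/m, so ζ = c/c_c = 205/2068 = 0.09913.
ω_d = ω_n√(1 − ζ²) = 13.90 × √(1 − 0.00983) = 13.83 rad/s.

13.8 rad/s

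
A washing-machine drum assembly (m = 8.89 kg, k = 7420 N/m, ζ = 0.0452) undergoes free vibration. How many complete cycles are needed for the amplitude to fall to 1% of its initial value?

Logarithmic decrement δ = 2πζ/√(1 − ζ²) = 2π × 0.04520/√(1 − 0.00204) = 0.2843.
x_n/x₀ = e^(−nδ) ≤ 0.01; take ln: n ≥ ln(1/0.01)/δ = 4.605/0.2843 = 16.20.
So 17 complete cycles are required.

17 cycles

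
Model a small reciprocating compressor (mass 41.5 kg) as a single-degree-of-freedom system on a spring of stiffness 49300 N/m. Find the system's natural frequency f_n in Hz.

ω_n = √(k/m) = √(49300/41.5) = √1188 = 34.47 rad/s.
f_n = ω_n/(2π) = 34.47/6.283 = 5.486 Hz.

5.49 Hz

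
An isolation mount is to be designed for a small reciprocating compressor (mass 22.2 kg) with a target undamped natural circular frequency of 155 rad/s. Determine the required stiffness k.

k = m·ω_n² = 22.2 × 155.0² = 22.2 × 24020 = 533400 N/m.

533000 N/m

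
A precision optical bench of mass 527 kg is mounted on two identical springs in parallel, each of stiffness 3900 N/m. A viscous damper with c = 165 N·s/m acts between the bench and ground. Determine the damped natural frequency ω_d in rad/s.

Parallel springs add: k_eq = 2 × 3900 = 7800 N/m.
ω_n = √(k_eq/m) = √(7800/527) = 3.847 rad/s.
Critical damping c_c = 2√(k_eq·m) = 2√(7800 × 527) = 4055 N·s/m, so ζ = c/c_c = 165/4055 = 0.04069.
ω_d = ω_n√(1 − ζ²) = 3.847 × √(1 − 0.00166) = 3.844 rad/s.

3.84 rad/s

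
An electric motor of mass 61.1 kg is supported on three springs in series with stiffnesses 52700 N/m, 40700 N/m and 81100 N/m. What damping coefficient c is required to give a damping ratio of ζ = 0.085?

178 N·s/m

Series springs: 1/k_eq = 1/52700 + 1/40700 + 1/81100 = 5.588×10^-5, so k_eq = 17900 N/m.
c_c = 2√(k_eq·m) = 2√(17900 × 61.1) = 2091 N·s/m.
c = ζ·c_c = 0.085 × 2091 = 177.8 N·s/m.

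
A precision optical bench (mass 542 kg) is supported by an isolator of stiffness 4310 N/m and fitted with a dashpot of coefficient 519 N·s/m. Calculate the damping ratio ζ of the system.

ω_n = √(k/m) = √(4310/542) = 2.820 rad/s.
Critical damping c_c = 2√(k·m) = 2√(4310 × 542) = 3057 N·s/m, so ζ = c/c_c = 519/3057 = 0.1698.

0.170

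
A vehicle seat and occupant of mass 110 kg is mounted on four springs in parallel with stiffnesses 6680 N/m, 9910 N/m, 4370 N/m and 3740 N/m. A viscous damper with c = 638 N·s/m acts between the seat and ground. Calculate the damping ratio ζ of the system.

0.194

Parallel springs add: k_eq = 6680 + 9910 + 4370 + 3740 = 24700 N/m.
ω_n = √(k_eq/m) = √(24700/110) = 14.98 rad/s.
Critical damping c_c = 2√(k_eq·m) = 2√(24700 × 110) = 3297 N·s/m, so ζ = c/c_c = 638/3297 = 0.1935.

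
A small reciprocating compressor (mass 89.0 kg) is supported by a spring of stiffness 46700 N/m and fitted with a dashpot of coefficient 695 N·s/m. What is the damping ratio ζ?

ω_n = √(k/m) = √(46700/89.0) = 22.91 rad/s.
Critical damping c_c = 2√(k·m) = 2√(46700 × 89.0) = 4077 N·s/m, so ζ = c/c_c = 695/4077 = 0.1705.

0.170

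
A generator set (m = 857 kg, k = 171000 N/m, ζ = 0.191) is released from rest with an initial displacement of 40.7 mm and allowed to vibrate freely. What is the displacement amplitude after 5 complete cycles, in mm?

Logarithmic decrement δ = 2πζ/√(1 − ζ²) = 2π × 0.1910/√(1 − 0.0365) = 1.223.
After n cycles, x_n/x₀ = e^(−nδ), so x_5 = 40.7 × e^(−5 × 1.223) = 40.7 × 0.002214 = 0.09011 mm.

0.0901 mm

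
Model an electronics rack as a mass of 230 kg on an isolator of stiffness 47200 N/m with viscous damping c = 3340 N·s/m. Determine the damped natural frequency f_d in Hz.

ω_n = √(k/m) = √(47200/230) = 14.33 rad/s.
Critical damping c_c = 2√(k·m) = 2√(47200 × 230) = 6590 N·s/m, so ζ = c/c_c = 3340/6590 = 0.5069.
ω_d = ω_n√(1 − ζ²) = 14.33 × √(1 − 0.257) = 12.35 rad/s.
f_d = ω_d/(2π) = 1.965 Hz.

1.97 Hz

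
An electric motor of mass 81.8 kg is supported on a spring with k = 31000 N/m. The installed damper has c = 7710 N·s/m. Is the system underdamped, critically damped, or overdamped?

overdamped

c_c = 2√(k·m) = 3185 N·s/m; ζ = c/c_c = 7710/3185 = 2.42.
Since ζ > 1 the system is overdamped.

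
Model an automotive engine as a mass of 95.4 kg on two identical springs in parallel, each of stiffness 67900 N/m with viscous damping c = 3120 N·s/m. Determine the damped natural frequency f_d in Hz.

5.41 Hz

Parallel springs add: k_eq = 2 × 67900 = 135800 N/m.
ω_n = √(k_eq/m) = √(135800/95.4) = 37.73 rad/s.
Critical damping c_c = 2√(k_eq·m) = 2√(135800 × 95.4) = 7199 N·s/m, so ζ = c/c_c = 3120/7199 = 0.4334.
ω_d = ω_n√(1 − ζ²) = 37.73 × √(1 − 0.188) = 34.00 rad/s.
f_d = ω_d/(2π) = 5.411 Hz.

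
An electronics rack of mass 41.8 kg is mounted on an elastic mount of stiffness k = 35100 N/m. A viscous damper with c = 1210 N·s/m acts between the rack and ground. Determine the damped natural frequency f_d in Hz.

ω_n = √(k/m) = √(35100/41.8) = 28.98 rad/s.
Critical damping c_c = 2√(k·m) = 2√(35100 × 41.8) = 2423 N·s/m, so ζ = c/c_c = 1210/2423 = 0.4995.
ω_d = ω_n√(1 − ζ²) = 28.98 × √(1 − 0.249) = 25.10 rad/s.
f_d = ω_d/(2π) = 3.995 Hz.

4.00 Hz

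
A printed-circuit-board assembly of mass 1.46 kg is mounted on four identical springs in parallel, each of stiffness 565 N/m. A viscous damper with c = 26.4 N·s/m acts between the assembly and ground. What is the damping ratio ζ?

0.230

Parallel springs add: k_eq = 4 × 565 = 2260 N/m.
ω_n = √(k_eq/m) = √(2260/1.46) = 39.34 rad/s.
Critical damping c_c = 2√(k_eq·m) = 2√(2260 × 1.46) = 114.9 N·s/m, so ζ = c/c_c = 26.4/114.9 = 0.2298.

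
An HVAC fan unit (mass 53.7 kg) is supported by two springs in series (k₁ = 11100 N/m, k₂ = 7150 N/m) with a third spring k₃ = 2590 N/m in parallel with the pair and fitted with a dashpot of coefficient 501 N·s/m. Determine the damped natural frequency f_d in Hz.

Series pair: k_s = k₁k₂/(k₁+k₂) = (11100)(7150)/(11100 + 7150) = 4349 N/m. In parallel with k₃: k_eq = 4349 + 2590 = 6939 N/m.
ω_n = √(k_eq/m) = √(6939/53.7) = 11.37 rad/s.
Critical damping c_c = 2√(k_eq·m) = 2√(6939 × 53.7) = 1221 N·s/m, so ζ = c/c_c = 501/1221 = 0.4104.
ω_d = ω_n√(1 − ζ²) = 11.37 × √(1 − 0.168) = 10.37 rad/s.
f_d = ω_d/(2π) = 1.650 Hz.

1.65 Hz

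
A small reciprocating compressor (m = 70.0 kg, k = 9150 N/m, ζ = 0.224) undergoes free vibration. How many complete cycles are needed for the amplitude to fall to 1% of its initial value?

4 cycles

Logarithmic decrement δ = 2πζ/√(1 − ζ²) = 2π × 0.2240/√(1 − 0.0502) = 1.444.
x_n/x₀ = e^(−nδ) ≤ 0.01; take ln: n ≥ ln(1/0.01)/δ = 4.605/1.444 = 3.189.
So 4 complete cycles are required.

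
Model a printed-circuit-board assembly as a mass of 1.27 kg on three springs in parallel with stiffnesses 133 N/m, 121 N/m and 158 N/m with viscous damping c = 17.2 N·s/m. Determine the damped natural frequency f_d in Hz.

2.66 Hz

Parallel springs add: k_eq = 133 + 121 + 158 = 412.0 N/m.
ω_n = √(k_eq/m) = √(412.0/1.27) = 18.01 rad/s.
Critical damping c_c = 2√(k_eq·m) = 2√(412.0 × 1.27) = 45.75 N·s/m, so ζ = c/c_c = 17.2/45.75 = 0.3760.
ω_d = ω_n√(1 − ζ²) = 18.01 × √(1 − 0.141) = 16.69 rad/s.
f_d = ω_d/(2π) = 2.656 Hz.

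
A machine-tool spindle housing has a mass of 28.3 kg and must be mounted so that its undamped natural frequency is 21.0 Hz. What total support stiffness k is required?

ω_n = 2πf_n = 2π × 21.0 = 131.9 rad/s.
k = m·ω_n² = 28.3 × 131.9² = 28.3 × 17410 = 492700 N/m.

493000 N/m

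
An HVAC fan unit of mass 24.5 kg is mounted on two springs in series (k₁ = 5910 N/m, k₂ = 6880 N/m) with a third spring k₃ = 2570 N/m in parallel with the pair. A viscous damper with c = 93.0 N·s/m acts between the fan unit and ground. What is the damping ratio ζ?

0.124

Series pair: k_s = k₁k₂/(k₁+k₂) = (5910)(6880)/(5910 + 6880) = 3179 N/m. In parallel with k₃: k_eq = 3179 + 2570 = 5749 N/m.
ω_n = √(k_eq/m) = √(5749/24.5) = 15.32 rad/s.
Critical damping c_c = 2√(k_eq·m) = 2√(5749 × 24.5) = 750.6 N·s/m, so ζ = c/c_c = 93.0/750.6 = 0.1239.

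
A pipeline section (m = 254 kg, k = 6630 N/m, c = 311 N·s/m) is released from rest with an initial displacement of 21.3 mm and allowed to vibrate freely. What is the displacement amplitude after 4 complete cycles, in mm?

ζ = c/(2√(km)) = 311/(2√(6630 × 254)) = 311/2595 = 0.1198.
Logarithmic decrement δ = 2πζ/√(1 − ζ²) = 2π × 0.1198/√(1 − 0.0144) = 0.7584.
After n cycles, x_n/x₀ = e^(−nδ), so x_4 = 21.3 × e^(−4 × 0.7584) = 21.3 × 0.04815 = 1.026 mm.

1.03 mm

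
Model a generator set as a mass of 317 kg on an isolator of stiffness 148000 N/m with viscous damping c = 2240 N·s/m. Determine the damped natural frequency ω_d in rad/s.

21.3 rad/s

ω_n = √(k/m) = √(148000/317) = 21.61 rad/s.
Critical damping c_c = 2√(k·m) = 2√(148000 × 317) = 13700 N·s/m, so ζ = c/c_c = 2240/13700 = 0.1635.
ω_d = ω_n√(1 − ζ²) = 21.61 × √(1 − 0.0267) = 21.32 rad/s.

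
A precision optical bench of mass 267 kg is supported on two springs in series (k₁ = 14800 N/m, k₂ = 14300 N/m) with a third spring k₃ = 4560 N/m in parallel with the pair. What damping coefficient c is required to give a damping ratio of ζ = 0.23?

Series pair: k_s = k₁k₂/(k₁+k₂) = (14800)(14300)/(14800 + 14300) = 7273 N/m. In parallel with k₃: k_eq = 7273 + 4560 = 11830 N/m.
c_c = 2√(k_eq·m) = 2√(11830 × 267) = 3555 N·s/m.
c = ζ·c_c = 0.23 × 3555 = 817.6 N·s/m.

818 N·s/m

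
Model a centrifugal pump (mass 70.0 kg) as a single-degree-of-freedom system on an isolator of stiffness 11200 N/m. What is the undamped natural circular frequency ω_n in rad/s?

12.6 rad/s

ω_n = √(k/m) = √(11200/70.0) = √160.0 = 12.65 rad/s.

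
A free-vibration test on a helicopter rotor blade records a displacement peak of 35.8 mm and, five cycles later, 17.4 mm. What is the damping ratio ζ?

0.0230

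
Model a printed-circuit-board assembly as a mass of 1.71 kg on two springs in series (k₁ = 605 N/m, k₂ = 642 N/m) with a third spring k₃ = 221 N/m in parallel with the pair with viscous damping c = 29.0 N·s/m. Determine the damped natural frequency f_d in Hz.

Series pair: k_s = k₁k₂/(k₁+k₂) = (605)(642)/(605 + 642) = 311.5 N/m. In parallel with k₃: k_eq = 311.5 + 221 = 532.5 N/m.
ω_n = √(k_eq/m) = √(532.5/1.71) = 17.65 rad/s.
Critical damping c_c = 2√(k_eq·m) = 2√(532.5 × 1.71) = 60.35 N·s/m, so ζ = c/c_c = 29.0/60.35 = 0.4805.
ω_d = ω_n√(1 − ζ²) = 17.65 × √(1 − 0.231) = 15.48 rad/s.
f_d = ω_d/(2π) = 2.463 Hz.

2.46 Hz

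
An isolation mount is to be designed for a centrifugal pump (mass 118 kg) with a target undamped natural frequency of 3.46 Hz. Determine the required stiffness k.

55800 N/m

ω_n = 2πf_n = 2π × 3.46 = 21.74 rad/s.
k = m·ω_n² = 118 × 21.74² = 118 × 472.6 = 55770 N/m.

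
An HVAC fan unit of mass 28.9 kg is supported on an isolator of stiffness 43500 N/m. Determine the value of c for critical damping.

2240 N·s/m

c_c = 2√(k·m) = 2√(43500 × 28.9) = 2 × 1121 = 2242 N·s/m.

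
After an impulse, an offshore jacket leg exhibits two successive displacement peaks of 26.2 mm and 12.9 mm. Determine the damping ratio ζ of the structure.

0.112

Logarithmic decrement δ = (1/n)·ln(x₀/x_n) = (1/1)·ln(26.2/12.9) = (1/1)·ln(2.031) = 0.7085.
ζ = δ/√(4π² + δ²) = 0.7085/√(39.48 + 0.502) = 0.7085/6.323 = 0.1121.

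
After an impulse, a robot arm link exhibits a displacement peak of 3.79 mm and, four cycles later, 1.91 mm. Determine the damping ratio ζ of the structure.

Logarithmic decrement δ = (1/n)·ln(x₀/x_n) = (1/4)·ln(3.79/1.91) = (1/4)·ln(1.984) = 0.1713.
ζ = δ/√(4π² + δ²) = 0.1713/√(39.48 + 0.0293) = 0.1713/6.286 = 0.02726.

0.0273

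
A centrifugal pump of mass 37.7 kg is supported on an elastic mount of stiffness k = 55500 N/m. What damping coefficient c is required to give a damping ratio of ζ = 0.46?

c_c = 2√(k·m) = 2√(55500 × 37.7) = 2893 N·s/m.
c = ζ·c_c = 0.46 × 2893 = 1331 N·s/m.

1330 N·s/m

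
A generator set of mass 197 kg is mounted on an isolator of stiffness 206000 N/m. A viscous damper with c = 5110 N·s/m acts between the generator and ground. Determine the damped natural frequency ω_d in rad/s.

29.6 rad/s

ω_n = √(k/m) = √(206000/197) = 32.34 rad/s.
Critical damping c_c = 2√(k·m) = 2√(206000 × 197) = 12740 N·s/m, so ζ = c/c_c = 5110/12740 = 0.4011.
ω_d = ω_n√(1 − ζ²) = 32.34 × √(1 − 0.161) = 29.62 rad/s.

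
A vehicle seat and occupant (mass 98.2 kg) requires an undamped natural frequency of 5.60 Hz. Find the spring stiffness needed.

ω_n = 2πf_n = 2π × 5.60 = 35.19 rad/s.
k = m·ω_n² = 98.2 × 35.19² = 98.2 × 1238 = 121600 N/m.

122000 N/m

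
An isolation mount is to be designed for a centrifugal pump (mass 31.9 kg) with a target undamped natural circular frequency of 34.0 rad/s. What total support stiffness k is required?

36900 N/m

k = m·ω_n² = 31.9 × 34.00² = 31.9 × 1156 = 36880 N/m.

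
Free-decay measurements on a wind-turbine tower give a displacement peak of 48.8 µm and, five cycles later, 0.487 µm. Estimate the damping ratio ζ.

0.145

Logarithmic decrement δ = (1/n)·ln(x₀/x_n) = (1/5)·ln(48.8/0.487) = (1/5)·ln(100.2) = 0.9214.
ζ = δ/√(4π² + δ²) = 0.9214/√(39.48 + 0.849) = 0.9214/6.350 = 0.1451.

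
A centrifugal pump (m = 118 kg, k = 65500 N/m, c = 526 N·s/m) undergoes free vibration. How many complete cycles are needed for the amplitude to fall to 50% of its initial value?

ζ = c/(2√(km)) = 526/(2√(65500 × 118)) = 526/5560 = 0.09460.
Logarithmic decrement δ = 2πζ/√(1 − ζ²) = 2π × 0.09460/√(1 − 0.00895) = 0.5971.
x_n/x₀ = e^(−nδ) ≤ 0.5; take ln: n ≥ ln(1/0.5)/δ = 0.6931/0.5971 = 1.161.
So 2 complete cycles are required.

2 cycles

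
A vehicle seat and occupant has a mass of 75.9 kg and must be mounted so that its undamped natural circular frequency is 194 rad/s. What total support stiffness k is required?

2860000 N/m

k = m·ω_n² = 75.9 × 194.0² = 75.9 × 37640 = 2857000 N/m.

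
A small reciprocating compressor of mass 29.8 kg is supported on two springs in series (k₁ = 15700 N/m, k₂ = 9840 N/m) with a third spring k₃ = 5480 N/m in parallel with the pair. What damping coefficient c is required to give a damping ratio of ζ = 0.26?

305 N·s/m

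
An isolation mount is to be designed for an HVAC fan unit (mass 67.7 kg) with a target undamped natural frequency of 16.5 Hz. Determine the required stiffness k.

ω_n = 2πf_n = 2π × 16.5 = 103.7 rad/s.
k = m·ω_n² = 67.7 × 103.7² = 67.7 × 10750 = 727600 N/m.

728000 N/m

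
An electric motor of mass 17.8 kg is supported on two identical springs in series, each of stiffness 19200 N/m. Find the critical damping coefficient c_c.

827 N·s/m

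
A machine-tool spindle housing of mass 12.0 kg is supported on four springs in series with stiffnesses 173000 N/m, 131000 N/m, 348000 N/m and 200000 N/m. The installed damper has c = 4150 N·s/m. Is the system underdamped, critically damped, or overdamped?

overdamped

Series springs: 1/k_eq = 1/173000 + 1/131000 + 1/348000 + 1/200000 = 2.129×10^-5, so k_eq = 46980 N/m.
c_c = 2√(k_eq·m) = 1502 N·s/m; ζ = c/c_c = 4150/1502 = 2.76.
Since ζ > 1 the system is overdamped.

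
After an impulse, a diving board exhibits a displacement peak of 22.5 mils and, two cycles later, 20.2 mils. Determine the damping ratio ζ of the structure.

0.00858

Logarithmic decrement δ = (1/n)·ln(x₀/x_n) = (1/2)·ln(22.5/20.2) = (1/2)·ln(1.114) = 0.05392.
ζ = δ/√(4π² + δ²) = 0.05392/√(39.48 + 0.00291) = 0.05392/6.283 = 0.008581.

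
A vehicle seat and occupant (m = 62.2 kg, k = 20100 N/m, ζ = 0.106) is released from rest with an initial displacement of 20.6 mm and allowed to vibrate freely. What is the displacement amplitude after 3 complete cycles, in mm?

2.76 mm

Logarithmic decrement δ = 2πζ/√(1 − ζ²) = 2π × 0.1060/√(1 − 0.0112) = 0.6698.
After n cycles, x_n/x₀ = e^(−nδ), so x_3 = 20.6 × e^(−3 × 0.6698) = 20.6 × 0.1341 = 2.762 mm.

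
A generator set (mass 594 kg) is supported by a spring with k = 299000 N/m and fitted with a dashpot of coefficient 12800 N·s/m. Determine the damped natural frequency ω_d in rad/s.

ω_n = √(k/m) = √(299000/594) = 22.44 rad/s.
Critical damping c_c = 2√(k·m) = 2√(299000 × 594) = 26650 N·s/m, so ζ = c/c_c = 12800/26650 = 0.4802.
ω_d = ω_n√(1 − ζ²) = 22.44 × √(1 − 0.231) = 19.68 rad/s.

19.7 rad/s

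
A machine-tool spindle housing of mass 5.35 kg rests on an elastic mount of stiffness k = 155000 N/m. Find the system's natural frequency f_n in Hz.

27.1 Hz

ω_n = √(k/m) = √(155000/5.35) = √28970 = 170.2 rad/s.
f_n = ω_n/(2π) = 170.2/6.283 = 27.09 Hz.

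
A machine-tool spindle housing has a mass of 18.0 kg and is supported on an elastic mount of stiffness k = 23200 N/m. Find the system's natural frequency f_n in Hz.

ω_n = √(k/m) = √(23200/18.0) = √1289 = 35.90 rad/s.
f_n = ω_n/(2π) = 35.90/6.283 = 5.714 Hz.

5.71 Hz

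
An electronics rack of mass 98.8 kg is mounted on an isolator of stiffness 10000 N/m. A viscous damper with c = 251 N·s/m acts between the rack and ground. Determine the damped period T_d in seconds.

ω_n = √(k/m) = √(10000/98.8) = 10.06 rad/s.
Critical damping c_c = 2√(k·m) = 2√(10000 × 98.8) = 1988 N·s/m, so ζ = c/c_c = 251/1988 = 0.1263.
ω_d = ω_n√(1 − ζ²) = 10.06 × √(1 − 0.0159) = 9.980 rad/s.
T_d = 2π/ω_d = 0.6296 s.

0.630 s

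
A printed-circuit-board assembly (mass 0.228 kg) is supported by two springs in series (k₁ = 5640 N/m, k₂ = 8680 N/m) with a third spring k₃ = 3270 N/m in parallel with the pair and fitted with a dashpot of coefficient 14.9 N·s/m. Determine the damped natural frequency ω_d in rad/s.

Series pair: k_s = k₁k₂/(k₁+k₂) = (5640)(8680)/(5640 + 8680) = 3419 N/m. In parallel with k₃: k_eq = 3419 + 3270 = 6689 N/m.
ω_n = √(k_eq/m) = √(6689/0.228) = 171.3 rad/s.
Critical damping c_c = 2√(k_eq·m) = 2√(6689 × 0.228) = 78.10 N·s/m, so ζ = c/c_c = 14.9/78.10 = 0.1908.
ω_d = ω_n√(1 − ζ²) = 171.3 × √(1 − 0.0364) = 168.1 rad/s.

168 rad/s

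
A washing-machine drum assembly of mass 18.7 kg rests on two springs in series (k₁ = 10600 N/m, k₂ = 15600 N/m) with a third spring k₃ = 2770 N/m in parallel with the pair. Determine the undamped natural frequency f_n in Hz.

3.51 Hz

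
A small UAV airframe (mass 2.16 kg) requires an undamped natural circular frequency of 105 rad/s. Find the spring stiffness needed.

k = m·ω_n² = 2.16 × 105.0² = 2.16 × 11020 = 23810 N/m.

23800 N/m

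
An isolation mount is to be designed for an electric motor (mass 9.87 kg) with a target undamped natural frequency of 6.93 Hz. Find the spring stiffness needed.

18700 N/m

ω_n = 2πf_n = 2π × 6.93 = 43.54 rad/s.
k = m·ω_n² = 9.87 × 43.54² = 9.87 × 1896 = 18710 N/m.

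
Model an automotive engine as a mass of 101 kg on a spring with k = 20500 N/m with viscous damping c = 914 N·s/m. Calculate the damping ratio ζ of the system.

ω_n = √(k/m) = √(20500/101) = 14.25 rad/s.
Critical damping c_c = 2√(k·m) = 2√(20500 × 101) = 2878 N·s/m, so ζ = c/c_c = 914/2878 = 0.3176.

0.318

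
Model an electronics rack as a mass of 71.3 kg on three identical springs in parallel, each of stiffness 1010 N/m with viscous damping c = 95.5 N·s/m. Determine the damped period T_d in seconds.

0.969 s

Parallel springs add: k_eq = 3 × 1010 = 3030 N/m.
ω_n = √(k_eq/m) = √(3030/71.3) = 6.519 rad/s.
Critical damping c_c = 2√(k_eq·m) = 2√(3030 × 71.3) = 929.6 N·s/m, so ζ = c/c_c = 95.5/929.6 = 0.1027.
ω_d = ω_n√(1 − ζ²) = 6.519 × √(1 − 0.0106) = 6.484 rad/s.
T_d = 2π/ω_d = 0.9690 s.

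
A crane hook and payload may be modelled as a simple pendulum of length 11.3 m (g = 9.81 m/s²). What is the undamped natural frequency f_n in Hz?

For a simple pendulum ω_n = √(g/L) = √(9.81/11.3) = √0.8681 = 0.9317 rad/s.
f_n = ω_n/(2π) = 0.9317/6.283 = 0.1483 Hz.

0.148 Hz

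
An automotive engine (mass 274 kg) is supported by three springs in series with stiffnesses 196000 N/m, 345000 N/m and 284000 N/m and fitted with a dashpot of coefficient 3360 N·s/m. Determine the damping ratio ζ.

0.345

Series springs: 1/k_eq = 1/196000 + 1/345000 + 1/284000 = 1.152×10^-5, so k_eq = 86790 N/m.
ω_n = √(k_eq/m) = √(86790/274) = 17.80 rad/s.
Critical damping c_c = 2√(k_eq·m) = 2√(86790 × 274) = 9753 N·s/m, so ζ = c/c_c = 3360/9753 = 0.3445.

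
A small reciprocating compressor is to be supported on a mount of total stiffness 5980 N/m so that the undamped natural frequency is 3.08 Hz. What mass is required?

ω_n = 2πf_n = 2π × 3.08 = 19.35 rad/s.
m = k/ω_n² = 5980/19.35² = 5980/374.5 = 15.97 kg.

16.0 kg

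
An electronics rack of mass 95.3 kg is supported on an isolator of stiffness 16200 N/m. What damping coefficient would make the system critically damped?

c_c = 2√(k·m) = 2√(16200 × 95.3) = 2 × 1243 = 2485 N·s/m.

2490 N·s/m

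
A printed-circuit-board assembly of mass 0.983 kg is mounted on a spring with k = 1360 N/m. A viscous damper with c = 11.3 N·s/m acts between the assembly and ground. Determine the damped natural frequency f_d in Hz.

5.85 Hz

ω_n = √(k/m) = √(1360/0.983) = 37.20 rad/s.
Critical damping c_c = 2√(k·m) = 2√(1360 × 0.983) = 73.13 N·s/m, so ζ = c/c_c = 11.3/73.13 = 0.1545.
ω_d = ω_n√(1 − ζ²) = 37.20 × √(1 − 0.0239) = 36.75 rad/s.
f_d = ω_d/(2π) = 5.849 Hz.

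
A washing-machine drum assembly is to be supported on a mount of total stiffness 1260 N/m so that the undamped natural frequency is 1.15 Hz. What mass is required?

24.1 kg

ω_n = 2πf_n = 2π × 1.15 = 7.226 rad/s.
m = k/ω_n² = 1260/7.226² = 1260/52.21 = 24.13 kg.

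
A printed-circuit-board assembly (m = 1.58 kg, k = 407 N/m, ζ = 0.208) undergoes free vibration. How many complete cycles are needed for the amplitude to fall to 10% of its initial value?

2 cycles

Logarithmic decrement δ = 2πζ/√(1 − ζ²) = 2π × 0.2080/√(1 − 0.0433) = 1.336.
x_n/x₀ = e^(−nδ) ≤ 0.1; take ln: n ≥ ln(1/0.1)/δ = 2.303/1.336 = 1.723.
So 2 complete cycles are required.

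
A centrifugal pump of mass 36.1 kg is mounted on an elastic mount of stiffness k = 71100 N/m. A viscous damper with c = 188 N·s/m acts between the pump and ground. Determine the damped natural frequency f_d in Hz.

7.05 Hz

ω_n = √(k/m) = √(71100/36.1) = 44.38 rad/s.
Critical damping c_c = 2√(k·m) = 2√(71100 × 36.1) = 3204 N·s/m, so ζ = c/c_c = 188/3204 = 0.05867.
ω_d = ω_n√(1 − ζ²) = 44.38 × √(1 − 0.00344) = 44.30 rad/s.
f_d = ω_d/(2π) = 7.051 Hz.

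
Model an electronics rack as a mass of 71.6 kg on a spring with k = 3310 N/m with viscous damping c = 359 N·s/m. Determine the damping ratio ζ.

0.369

ω_n = √(k/m) = √(3310/71.6) = 6.799 rad/s.
Critical damping c_c = 2√(k·m) = 2√(3310 × 71.6) = 973.6 N·s/m, so ζ = c/c_c = 359/973.6 = 0.3687.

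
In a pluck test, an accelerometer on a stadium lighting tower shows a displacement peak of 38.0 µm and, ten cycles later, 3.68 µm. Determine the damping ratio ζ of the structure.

0.0371

Logarithmic decrement δ = (1/n)·ln(x₀/x_n) = (1/10)·ln(38.0/3.68) = (1/10)·ln(10.33) = 0.2335.
ζ = δ/√(4π² + δ²) = 0.2335/√(39.48 + 0.0545) = 0.2335/6.288 = 0.03713.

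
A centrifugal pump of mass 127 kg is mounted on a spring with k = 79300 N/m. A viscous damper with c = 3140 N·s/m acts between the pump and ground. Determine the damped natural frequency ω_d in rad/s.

21.7 rad/s

ω_n = √(k/m) = √(79300/127) = 24.99 rad/s.
Critical damping c_c = 2√(k·m) = 2√(79300 × 127) = 6347 N·s/m, so ζ = c/c_c = 3140/6347 = 0.4947.
ω_d = ω_n√(1 − ζ²) = 24.99 × √(1 − 0.245) = 21.72 rad/s.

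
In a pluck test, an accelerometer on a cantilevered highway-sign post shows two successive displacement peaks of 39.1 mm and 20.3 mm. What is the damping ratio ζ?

Logarithmic decrement δ = (1/n)·ln(x₀/x_n) = (1/1)·ln(39.1/20.3) = (1/1)·ln(1.926) = 0.6555.
ζ = δ/√(4π² + δ²) = 0.6555/√(39.48 + 0.430) = 0.6555/6.317 = 0.1038.

0.104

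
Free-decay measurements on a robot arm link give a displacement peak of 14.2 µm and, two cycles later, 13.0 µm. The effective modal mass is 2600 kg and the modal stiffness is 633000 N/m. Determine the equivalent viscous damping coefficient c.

570 N·s/m

Logarithmic decrement δ = (1/n)·ln(x₀/x_n) = (1/2)·ln(14.2/13.0) = (1/2)·ln(1.092) = 0.04415.
ζ = δ/√(4π² + δ²) = 0.04415/√(39.48 + 0.00195) = 0.04415/6.283 = 0.007026.
c = ζ · 2√(km) = 0.007026 × 2√(633000 × 2600) = 0.007026 × 81140 = 570.1 N·s/m.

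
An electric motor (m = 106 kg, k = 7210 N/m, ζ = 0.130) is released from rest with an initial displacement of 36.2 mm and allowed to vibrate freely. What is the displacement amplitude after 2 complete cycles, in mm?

6.97 mm

Logarithmic decrement δ = 2πζ/√(1 − ζ²) = 2π × 0.1300/√(1 − 0.0169) = 0.8238.
After n cycles, x_n/x₀ = e^(−nδ), so x_2 = 36.2 × e^(−2 × 0.8238) = 36.2 × 0.1925 = 6.969 mm.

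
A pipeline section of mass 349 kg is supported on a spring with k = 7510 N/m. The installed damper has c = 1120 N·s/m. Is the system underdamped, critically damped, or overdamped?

underdamped

c_c = 2√(k·m) = 3238 N·s/m; ζ = c/c_c = 1120/3238 = 0.346.
Since ζ < 1 the system is underdamped.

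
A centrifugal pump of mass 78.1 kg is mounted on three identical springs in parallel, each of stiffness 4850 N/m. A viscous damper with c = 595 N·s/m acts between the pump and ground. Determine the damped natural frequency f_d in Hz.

2.09 Hz

Parallel springs add: k_eq = 3 × 4850 = 14550 N/m.
ω_n = √(k_eq/m) = √(14550/78.1) = 13.65 rad/s.
Critical damping c_c = 2√(k_eq·m) = 2√(14550 × 78.1) = 2132 N·s/m, so ζ = c/c_c = 595/2132 = 0.2791.
ω_d = ω_n√(1 − ζ²) = 13.65 × √(1 − 0.0779) = 13.11 rad/s.
f_d = ω_d/(2π) = 2.086 Hz.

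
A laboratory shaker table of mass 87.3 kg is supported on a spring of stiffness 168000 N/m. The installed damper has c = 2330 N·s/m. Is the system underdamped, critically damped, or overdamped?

c_c = 2√(k·m) = 7659 N·s/m; ζ = c/c_c = 2330/7659 = 0.304.
Since ζ < 1 the system is underdamped.

underdamped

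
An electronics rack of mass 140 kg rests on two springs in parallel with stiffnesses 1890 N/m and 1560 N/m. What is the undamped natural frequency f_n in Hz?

0.790 Hz

Parallel springs add: k_eq = 1890 + 1560 = 3450 N/m.
ω_n = √(k_eq/m) = √(3450/140) = √24.64 = 4.964 rad/s.
f_n = ω_n/(2π) = 4.964/6.283 = 0.7901 Hz.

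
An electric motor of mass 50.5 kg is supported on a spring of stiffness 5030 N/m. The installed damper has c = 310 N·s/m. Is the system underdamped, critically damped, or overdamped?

c_c = 2√(k·m) = 1008 N·s/m; ζ = c/c_c = 310/1008 = 0.308.
Since ζ < 1 the system is underdamped.

underdamped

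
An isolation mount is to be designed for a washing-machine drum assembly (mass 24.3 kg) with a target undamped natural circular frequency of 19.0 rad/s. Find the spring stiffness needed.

8770 N/m

k = m·ω_n² = 24.3 × 19.00² = 24.3 × 361.0 = 8772 N/m.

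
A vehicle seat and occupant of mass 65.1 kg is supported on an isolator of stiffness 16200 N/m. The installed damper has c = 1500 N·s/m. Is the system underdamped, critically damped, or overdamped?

underdamped

c_c = 2√(k·m) = 2054 N·s/m; ζ = c/c_c = 1500/2054 = 0.730.
Since ζ < 1 the system is underdamped.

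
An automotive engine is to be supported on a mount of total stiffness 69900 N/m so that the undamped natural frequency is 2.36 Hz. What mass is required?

ω_n = 2πf_n = 2π × 2.36 = 14.83 rad/s.
m = k/ω_n² = 69900/14.83² = 69900/219.9 = 317.9 kg.

318 kg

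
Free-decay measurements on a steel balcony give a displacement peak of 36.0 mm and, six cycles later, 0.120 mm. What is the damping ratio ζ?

Logarithmic decrement δ = (1/n)·ln(x₀/x_n) = (1/6)·ln(36.0/0.120) = (1/6)·ln(300.0) = 0.9506.
ζ = δ/√(4π² + δ²) = 0.9506/√(39.48 + 0.904) = 0.9506/6.355 = 0.1496.

0.150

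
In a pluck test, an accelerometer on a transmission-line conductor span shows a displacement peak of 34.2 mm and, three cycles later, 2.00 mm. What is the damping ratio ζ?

Logarithmic decrement δ = (1/n)·ln(x₀/x_n) = (1/3)·ln(34.2/2.00) = (1/3)·ln(17.10) = 0.9464.
ζ = δ/√(4π² + δ²) = 0.9464/√(39.48 + 0.896) = 0.9464/6.354 = 0.1489.

0.149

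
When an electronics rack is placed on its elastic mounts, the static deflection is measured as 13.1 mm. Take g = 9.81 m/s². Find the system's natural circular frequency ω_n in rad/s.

27.4 rad/s

ω_n = √(g/δ_st) = √(9.81/0.0131) = √748.9 = 27.37 rad/s.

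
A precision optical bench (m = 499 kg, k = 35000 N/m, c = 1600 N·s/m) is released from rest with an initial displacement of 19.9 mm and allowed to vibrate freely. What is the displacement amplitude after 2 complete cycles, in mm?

ζ = c/(2√(km)) = 1600/(2√(35000 × 499)) = 1600/8358 = 0.1914.
Logarithmic decrement δ = 2πζ/√(1 − ζ²) = 2π × 0.1914/√(1 − 0.0366) = 1.225.
After n cycles, x_n/x₀ = e^(−nδ), so x_2 = 19.9 × e^(−2 × 1.225) = 19.9 × 0.08622 = 1.716 mm.

1.72 mm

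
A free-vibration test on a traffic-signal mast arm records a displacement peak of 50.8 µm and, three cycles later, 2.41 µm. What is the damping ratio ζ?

Logarithmic decrement δ = (1/n)·ln(x₀/x_n) = (1/3)·ln(50.8/2.41) = (1/3)·ln(21.08) = 1.016.
ζ = δ/√(4π² + δ²) = 1.016/√(39.48 + 1.03) = 1.016/6.365 = 0.1596.

0.160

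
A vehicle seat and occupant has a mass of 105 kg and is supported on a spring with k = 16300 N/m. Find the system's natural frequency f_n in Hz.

ω_n = √(k/m) = √(16300/105) = √155.2 = 12.46 rad/s.
f_n = ω_n/(2π) = 12.46/6.283 = 1.983 Hz.

1.98 Hz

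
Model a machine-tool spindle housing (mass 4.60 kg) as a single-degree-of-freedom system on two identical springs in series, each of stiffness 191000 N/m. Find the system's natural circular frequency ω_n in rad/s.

Series springs: 1/k_eq = 2/191000, so k_eq = 191000/2 = 95500 N/m.
ω_n = √(k_eq/m) = √(95500/4.60) = √20760 = 144.1 rad/s.

144 rad/s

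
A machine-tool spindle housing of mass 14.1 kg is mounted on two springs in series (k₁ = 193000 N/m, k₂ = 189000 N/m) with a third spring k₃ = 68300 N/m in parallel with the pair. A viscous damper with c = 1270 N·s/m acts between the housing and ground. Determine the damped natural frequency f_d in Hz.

15.6 Hz

Series pair: k_s = k₁k₂/(k₁+k₂) = (193000)(189000)/(193000 + 189000) = 95490 N/m. In parallel with k₃: k_eq = 95490 + 68300 = 163800 N/m.
ω_n = √(k_eq/m) = √(163800/14.1) = 107.8 rad/s.
Critical damping c_c = 2√(k_eq·m) = 2√(163800 × 14.1) = 3039 N·s/m, so ζ = c/c_c = 1270/3039 = 0.4179.
ω_d = ω_n√(1 − ζ²) = 107.8 × √(1 − 0.175) = 97.92 rad/s.
f_d = ω_d/(2π) = 15.58 Hz.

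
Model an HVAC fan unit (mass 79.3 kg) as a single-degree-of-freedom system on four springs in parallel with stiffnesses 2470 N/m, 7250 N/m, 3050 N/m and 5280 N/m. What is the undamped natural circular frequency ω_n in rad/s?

Parallel springs add: k_eq = 2470 + 7250 + 3050 + 5280 = 18050 N/m.
ω_n = √(k_eq/m) = √(18050/79.3) = √227.6 = 15.09 rad/s.

15.1 rad/s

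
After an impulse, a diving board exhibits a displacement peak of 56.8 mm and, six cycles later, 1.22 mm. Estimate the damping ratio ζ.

Logarithmic decrement δ = (1/n)·ln(x₀/x_n) = (1/6)·ln(56.8/1.22) = (1/6)·ln(46.56) = 0.6401.
ζ = δ/√(4π² + δ²) = 0.6401/√(39.48 + 0.410) = 0.6401/6.316 = 0.1014.

0.101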